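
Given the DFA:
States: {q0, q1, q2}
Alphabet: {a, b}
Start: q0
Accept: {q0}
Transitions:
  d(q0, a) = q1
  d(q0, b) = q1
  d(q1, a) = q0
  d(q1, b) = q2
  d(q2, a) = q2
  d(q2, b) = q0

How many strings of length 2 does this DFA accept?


Enumerating all length-2 strings:
  "aa" -> q0 [accept]
  "ab" -> q2 [reject]
  "ba" -> q0 [accept]
  "bb" -> q2 [reject]

2 out of 4


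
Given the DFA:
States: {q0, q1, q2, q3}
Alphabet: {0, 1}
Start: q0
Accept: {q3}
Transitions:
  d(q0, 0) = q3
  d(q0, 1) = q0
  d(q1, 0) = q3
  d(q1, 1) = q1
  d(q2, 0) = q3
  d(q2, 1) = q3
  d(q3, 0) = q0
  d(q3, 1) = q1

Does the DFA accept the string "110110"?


Trace: q0 -> q0 -> q0 -> q3 -> q1 -> q1 -> q3
Final state: q3
Accept states: {q3}

Yes, accepted (final state q3 is an accept state)


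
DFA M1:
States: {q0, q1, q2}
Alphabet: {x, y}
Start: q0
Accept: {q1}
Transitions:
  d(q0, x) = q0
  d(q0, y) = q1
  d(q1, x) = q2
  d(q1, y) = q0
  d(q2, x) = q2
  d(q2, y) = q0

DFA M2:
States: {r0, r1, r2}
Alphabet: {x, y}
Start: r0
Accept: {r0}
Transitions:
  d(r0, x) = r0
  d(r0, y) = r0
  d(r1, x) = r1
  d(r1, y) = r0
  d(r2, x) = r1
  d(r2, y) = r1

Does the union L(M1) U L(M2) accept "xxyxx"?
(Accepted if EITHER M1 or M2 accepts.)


M1: final=q2 accepted=False
M2: final=r0 accepted=True

Yes, union accepts


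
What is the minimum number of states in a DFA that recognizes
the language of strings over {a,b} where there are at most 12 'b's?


States: count = 0, 1, ..., 12 (all accepting; 13 states), plus a dead state for count > 12.
Total: 13 + 1 = 14.

14


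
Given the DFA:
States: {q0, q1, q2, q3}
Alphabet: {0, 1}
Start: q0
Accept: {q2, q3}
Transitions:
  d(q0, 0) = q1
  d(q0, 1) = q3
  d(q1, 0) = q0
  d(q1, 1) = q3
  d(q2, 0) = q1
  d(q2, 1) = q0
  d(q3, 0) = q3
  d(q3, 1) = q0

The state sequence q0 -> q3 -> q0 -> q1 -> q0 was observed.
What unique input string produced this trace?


Trace back each transition to find the symbol:
  q0 --[1]--> q3
  q3 --[1]--> q0
  q0 --[0]--> q1
  q1 --[0]--> q0

"1100"


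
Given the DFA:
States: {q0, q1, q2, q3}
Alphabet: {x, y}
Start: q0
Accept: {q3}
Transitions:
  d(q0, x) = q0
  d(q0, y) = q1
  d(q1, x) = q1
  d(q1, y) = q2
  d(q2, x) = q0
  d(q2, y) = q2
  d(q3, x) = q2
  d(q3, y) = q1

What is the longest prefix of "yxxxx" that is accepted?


Run the DFA, marking each prefix where the state is accepting:
  "" -> q0 [reject]
  "y" -> q1 [reject]
  "yx" -> q1 [reject]
  "yxx" -> q1 [reject]
  "yxxx" -> q1 [reject]
  "yxxxx" -> q1 [reject]

No prefix is accepted


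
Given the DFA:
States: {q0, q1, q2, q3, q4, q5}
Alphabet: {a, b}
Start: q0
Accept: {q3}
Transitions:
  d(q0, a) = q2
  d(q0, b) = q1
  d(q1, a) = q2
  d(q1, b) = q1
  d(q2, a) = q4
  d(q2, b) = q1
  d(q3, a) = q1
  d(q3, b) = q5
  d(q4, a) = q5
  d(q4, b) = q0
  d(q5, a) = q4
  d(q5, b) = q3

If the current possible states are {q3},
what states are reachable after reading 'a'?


Apply transition on 'a' from each current state:
  d(q3, a) = q1

{q1}


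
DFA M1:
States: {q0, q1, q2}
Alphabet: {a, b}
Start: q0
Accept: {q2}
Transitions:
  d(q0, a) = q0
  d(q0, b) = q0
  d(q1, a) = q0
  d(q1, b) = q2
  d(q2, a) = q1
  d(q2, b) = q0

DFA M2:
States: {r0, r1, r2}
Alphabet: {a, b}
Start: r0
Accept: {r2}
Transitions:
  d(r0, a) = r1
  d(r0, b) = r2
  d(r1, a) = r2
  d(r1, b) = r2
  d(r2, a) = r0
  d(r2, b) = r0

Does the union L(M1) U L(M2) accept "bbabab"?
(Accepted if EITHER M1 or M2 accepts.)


M1: final=q0 accepted=False
M2: final=r2 accepted=True

Yes, union accepts


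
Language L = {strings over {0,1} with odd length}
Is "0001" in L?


length = 4; 4 mod 2 = 0

No, "0001" is not in L


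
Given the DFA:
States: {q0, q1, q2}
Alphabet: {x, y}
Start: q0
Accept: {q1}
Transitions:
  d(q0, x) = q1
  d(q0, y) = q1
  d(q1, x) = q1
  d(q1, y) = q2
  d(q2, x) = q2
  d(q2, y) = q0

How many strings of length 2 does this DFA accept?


Enumerating all length-2 strings:
  "xx" -> q1 [accept]
  "xy" -> q2 [reject]
  "yx" -> q1 [accept]
  "yy" -> q2 [reject]

2 out of 4


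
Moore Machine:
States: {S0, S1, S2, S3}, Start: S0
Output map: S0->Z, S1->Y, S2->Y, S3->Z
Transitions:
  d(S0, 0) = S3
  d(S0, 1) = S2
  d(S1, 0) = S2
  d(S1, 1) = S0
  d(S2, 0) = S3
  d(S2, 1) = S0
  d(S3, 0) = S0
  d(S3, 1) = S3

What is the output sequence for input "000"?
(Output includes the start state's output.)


Start: S0 (output Z)
  --0--> S3 (output Z)
  --0--> S0 (output Z)
  --0--> S3 (output Z)

"ZZZZ"


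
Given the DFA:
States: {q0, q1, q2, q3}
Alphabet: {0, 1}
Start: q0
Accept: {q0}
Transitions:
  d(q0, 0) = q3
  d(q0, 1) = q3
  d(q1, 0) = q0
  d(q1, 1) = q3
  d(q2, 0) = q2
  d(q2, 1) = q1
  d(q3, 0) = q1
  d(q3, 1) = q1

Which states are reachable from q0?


BFS from q0:
  layer 0: {q0}
  layer 1: {q3}
  layer 2: {q1}

{q0, q1, q3}


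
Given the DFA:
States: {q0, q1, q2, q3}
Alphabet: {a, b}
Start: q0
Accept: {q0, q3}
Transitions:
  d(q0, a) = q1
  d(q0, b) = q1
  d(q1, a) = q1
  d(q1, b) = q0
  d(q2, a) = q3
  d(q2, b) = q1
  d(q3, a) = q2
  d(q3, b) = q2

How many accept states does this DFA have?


Accept states listed: {q0, q3}
Counting: q0(1) q3(2)

2


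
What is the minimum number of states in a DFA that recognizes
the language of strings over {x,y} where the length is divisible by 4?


States track (length) mod 4.
Need 4 states: one per remainder 0..3; accept = remainder 0.

4


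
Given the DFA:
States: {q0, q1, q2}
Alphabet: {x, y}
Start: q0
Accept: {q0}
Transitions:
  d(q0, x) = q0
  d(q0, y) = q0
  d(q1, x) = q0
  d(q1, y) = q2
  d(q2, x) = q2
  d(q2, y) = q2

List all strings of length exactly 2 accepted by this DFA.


All strings of length 2: 4 total
Accepted: 4

"xx", "xy", "yx", "yy"


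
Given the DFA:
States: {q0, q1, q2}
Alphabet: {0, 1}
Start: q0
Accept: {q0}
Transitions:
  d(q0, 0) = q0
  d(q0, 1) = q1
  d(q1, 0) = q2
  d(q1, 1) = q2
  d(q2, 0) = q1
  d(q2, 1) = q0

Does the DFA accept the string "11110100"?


Trace: q0 -> q1 -> q2 -> q0 -> q1 -> q2 -> q0 -> q0 -> q0
Final state: q0
Accept states: {q0}

Yes, accepted (final state q0 is an accept state)


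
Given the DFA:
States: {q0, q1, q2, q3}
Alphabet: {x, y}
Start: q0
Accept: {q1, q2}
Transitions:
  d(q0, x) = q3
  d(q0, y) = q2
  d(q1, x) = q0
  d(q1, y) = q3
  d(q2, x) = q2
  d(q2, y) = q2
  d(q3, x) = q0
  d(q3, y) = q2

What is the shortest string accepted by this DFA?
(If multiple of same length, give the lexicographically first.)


BFS by string length (lex-first path to each state shown):
  len 0: q0<-""
  len 1: q2<-"y", q3<-"x"
Found accept state at length 1.

"y"


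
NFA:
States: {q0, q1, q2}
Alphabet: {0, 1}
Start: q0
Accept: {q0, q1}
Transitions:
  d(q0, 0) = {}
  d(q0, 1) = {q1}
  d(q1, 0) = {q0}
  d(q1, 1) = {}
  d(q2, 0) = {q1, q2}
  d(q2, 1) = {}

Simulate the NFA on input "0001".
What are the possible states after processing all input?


Start: {q0}
  --0--> {}
  --0--> {}
  --0--> {}
  --1--> {}

{} (empty set, no valid transitions)


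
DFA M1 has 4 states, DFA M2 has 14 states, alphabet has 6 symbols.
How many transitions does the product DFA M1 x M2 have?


Product DFA has 4 * 14 = 56 states.
Each has 6 transitions: 56 * 6 = 336

336


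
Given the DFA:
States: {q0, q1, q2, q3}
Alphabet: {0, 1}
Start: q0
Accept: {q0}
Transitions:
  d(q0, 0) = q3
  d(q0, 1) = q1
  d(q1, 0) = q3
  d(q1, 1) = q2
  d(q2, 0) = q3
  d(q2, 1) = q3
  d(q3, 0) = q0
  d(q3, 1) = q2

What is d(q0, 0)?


Looking up transition d(q0, 0)

q3


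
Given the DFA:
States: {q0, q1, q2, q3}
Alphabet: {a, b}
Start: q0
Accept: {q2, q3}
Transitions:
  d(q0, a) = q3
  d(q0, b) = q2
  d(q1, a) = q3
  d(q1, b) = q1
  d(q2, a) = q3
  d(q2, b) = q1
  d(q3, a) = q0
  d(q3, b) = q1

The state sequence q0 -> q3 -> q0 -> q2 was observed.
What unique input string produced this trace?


Trace back each transition to find the symbol:
  q0 --[a]--> q3
  q3 --[a]--> q0
  q0 --[b]--> q2

"aab"


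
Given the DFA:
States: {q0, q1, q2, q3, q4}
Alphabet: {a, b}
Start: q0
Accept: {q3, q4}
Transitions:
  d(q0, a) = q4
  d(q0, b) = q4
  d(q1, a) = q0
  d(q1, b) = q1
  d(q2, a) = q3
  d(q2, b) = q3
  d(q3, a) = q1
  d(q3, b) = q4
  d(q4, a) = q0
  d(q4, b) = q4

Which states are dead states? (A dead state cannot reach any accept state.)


Forward reachability from each state:
  q0 -> reaches accept state q4 (live)
  q1 -> reaches accept state q4 (live)
  q2 -> reaches accept state q3 (live)
  q3 -> reaches accept state q3 (live)
  q4 -> reaches accept state q4 (live)

None (all states can reach an accept state)


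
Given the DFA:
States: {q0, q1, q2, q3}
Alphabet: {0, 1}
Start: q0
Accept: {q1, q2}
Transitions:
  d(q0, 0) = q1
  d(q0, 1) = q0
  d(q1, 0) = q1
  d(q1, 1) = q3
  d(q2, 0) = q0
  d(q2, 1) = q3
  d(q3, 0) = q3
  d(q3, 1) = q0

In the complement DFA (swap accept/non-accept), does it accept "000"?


Trace: q0 -> q1 -> q1 -> q1
Final: q1
Original accept: {q1, q2}
Complement: q1 is in original accept

No, complement rejects (original accepts)


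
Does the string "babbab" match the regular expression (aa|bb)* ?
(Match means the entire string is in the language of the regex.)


|string| = 6; first = 'b'; last = 'b'

No, "babbab" does not match (aa|bb)*


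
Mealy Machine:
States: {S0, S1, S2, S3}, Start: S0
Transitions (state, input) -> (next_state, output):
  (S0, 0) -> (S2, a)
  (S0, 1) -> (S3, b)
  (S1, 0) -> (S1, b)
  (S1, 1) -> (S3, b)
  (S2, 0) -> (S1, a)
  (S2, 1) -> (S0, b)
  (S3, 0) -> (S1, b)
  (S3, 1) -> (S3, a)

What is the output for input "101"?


Step-by-step:
  (S0, 1) -> (S3, b)
  (S3, 0) -> (S1, b)
  (S1, 1) -> (S3, b)

"bbb"


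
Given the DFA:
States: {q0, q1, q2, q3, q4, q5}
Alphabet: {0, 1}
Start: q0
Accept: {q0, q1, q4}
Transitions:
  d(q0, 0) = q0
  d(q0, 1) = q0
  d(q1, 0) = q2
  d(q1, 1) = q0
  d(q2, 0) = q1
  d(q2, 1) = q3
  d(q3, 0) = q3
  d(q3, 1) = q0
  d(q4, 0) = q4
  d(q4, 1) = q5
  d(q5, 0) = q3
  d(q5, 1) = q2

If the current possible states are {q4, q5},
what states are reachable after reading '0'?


Apply transition on '0' from each current state:
  d(q4, 0) = q4
  d(q5, 0) = q3

{q3, q4}


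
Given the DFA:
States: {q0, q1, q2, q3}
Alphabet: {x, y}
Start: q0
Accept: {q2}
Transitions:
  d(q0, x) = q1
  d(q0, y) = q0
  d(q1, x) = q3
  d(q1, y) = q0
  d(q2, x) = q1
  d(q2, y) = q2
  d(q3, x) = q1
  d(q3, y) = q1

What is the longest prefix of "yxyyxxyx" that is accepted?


Run the DFA, marking each prefix where the state is accepting:
  "" -> q0 [reject]
  "y" -> q0 [reject]
  "yx" -> q1 [reject]
  "yxy" -> q0 [reject]
  "yxyy" -> q0 [reject]
  "yxyyx" -> q1 [reject]
  "yxyyxx" -> q3 [reject]
  "yxyyxxy" -> q1 [reject]
  "yxyyxxyx" -> q3 [reject]

No prefix is accepted


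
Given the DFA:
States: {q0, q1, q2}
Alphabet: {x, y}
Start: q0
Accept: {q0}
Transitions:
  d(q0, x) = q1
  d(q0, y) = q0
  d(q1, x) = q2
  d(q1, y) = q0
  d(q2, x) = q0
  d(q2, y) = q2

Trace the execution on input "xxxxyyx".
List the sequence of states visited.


Input: xxxxyyx
d(q0, x) = q1
d(q1, x) = q2
d(q2, x) = q0
d(q0, x) = q1
d(q1, y) = q0
d(q0, y) = q0
d(q0, x) = q1


q0 -> q1 -> q2 -> q0 -> q1 -> q0 -> q0 -> q1


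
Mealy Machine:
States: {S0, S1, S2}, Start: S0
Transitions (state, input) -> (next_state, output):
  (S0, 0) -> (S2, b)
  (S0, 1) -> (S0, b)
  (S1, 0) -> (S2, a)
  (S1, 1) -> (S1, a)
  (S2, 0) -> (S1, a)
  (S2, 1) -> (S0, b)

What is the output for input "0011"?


Step-by-step:
  (S0, 0) -> (S2, b)
  (S2, 0) -> (S1, a)
  (S1, 1) -> (S1, a)
  (S1, 1) -> (S1, a)

"baaa"


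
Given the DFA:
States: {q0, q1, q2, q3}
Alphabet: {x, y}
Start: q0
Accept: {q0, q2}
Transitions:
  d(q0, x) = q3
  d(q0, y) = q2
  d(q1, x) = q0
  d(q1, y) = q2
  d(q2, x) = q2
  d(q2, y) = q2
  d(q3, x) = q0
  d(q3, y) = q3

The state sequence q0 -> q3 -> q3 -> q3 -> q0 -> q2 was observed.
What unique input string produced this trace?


Trace back each transition to find the symbol:
  q0 --[x]--> q3
  q3 --[y]--> q3
  q3 --[y]--> q3
  q3 --[x]--> q0
  q0 --[y]--> q2

"xyyxy"


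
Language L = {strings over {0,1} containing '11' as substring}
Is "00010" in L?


'11' does not occur

No, "00010" is not in L


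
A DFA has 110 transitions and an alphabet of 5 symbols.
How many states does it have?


Each state has exactly one transition per symbol.
states = transitions / |alphabet| = 110 / 5 = 22

22


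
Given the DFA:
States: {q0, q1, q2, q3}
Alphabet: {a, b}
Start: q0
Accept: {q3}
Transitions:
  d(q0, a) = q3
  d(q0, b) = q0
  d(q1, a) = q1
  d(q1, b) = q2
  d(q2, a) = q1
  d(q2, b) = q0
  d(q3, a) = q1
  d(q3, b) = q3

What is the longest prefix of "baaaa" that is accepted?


Run the DFA, marking each prefix where the state is accepting:
  "" -> q0 [reject]
  "b" -> q0 [reject]
  "ba" -> q3 [accept]
  "baa" -> q1 [reject]
  "baaa" -> q1 [reject]
  "baaaa" -> q1 [reject]

"ba"


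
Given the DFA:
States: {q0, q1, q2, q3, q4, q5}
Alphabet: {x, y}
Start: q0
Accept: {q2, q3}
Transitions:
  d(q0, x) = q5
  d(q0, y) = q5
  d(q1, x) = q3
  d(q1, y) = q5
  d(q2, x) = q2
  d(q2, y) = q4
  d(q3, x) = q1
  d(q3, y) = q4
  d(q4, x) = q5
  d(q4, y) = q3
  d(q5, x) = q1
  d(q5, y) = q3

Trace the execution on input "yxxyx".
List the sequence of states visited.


Input: yxxyx
d(q0, y) = q5
d(q5, x) = q1
d(q1, x) = q3
d(q3, y) = q4
d(q4, x) = q5


q0 -> q5 -> q1 -> q3 -> q4 -> q5


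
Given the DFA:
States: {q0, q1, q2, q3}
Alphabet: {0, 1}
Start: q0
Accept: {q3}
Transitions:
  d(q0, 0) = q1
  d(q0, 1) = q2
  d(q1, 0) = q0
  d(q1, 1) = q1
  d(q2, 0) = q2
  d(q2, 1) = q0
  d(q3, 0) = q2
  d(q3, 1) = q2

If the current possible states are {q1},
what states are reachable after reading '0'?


Apply transition on '0' from each current state:
  d(q1, 0) = q0

{q0}


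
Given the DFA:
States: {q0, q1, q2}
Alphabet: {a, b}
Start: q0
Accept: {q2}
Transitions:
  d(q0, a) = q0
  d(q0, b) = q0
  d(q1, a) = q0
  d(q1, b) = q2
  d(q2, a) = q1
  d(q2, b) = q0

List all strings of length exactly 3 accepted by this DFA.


All strings of length 3: 8 total
Accepted: 0

None


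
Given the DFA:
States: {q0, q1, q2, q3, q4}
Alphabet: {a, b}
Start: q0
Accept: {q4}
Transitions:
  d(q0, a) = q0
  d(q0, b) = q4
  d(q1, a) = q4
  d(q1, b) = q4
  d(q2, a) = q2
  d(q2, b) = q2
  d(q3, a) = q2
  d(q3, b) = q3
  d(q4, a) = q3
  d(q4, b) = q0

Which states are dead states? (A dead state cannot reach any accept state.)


Forward reachability from each state:
  q0 -> reaches accept state q4 (live)
  q1 -> reaches accept state q4 (live)
  q2 -> reaches {q2}, no accept state (dead)
  q3 -> reaches {q2, q3}, no accept state (dead)
  q4 -> reaches accept state q4 (live)

{q2, q3}


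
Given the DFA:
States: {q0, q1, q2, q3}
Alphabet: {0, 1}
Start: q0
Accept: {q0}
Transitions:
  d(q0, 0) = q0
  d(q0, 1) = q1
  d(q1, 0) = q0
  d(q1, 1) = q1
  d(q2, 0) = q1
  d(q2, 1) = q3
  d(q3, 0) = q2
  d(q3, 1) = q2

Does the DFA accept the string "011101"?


Trace: q0 -> q0 -> q1 -> q1 -> q1 -> q0 -> q1
Final state: q1
Accept states: {q0}

No, rejected (final state q1 is not an accept state)


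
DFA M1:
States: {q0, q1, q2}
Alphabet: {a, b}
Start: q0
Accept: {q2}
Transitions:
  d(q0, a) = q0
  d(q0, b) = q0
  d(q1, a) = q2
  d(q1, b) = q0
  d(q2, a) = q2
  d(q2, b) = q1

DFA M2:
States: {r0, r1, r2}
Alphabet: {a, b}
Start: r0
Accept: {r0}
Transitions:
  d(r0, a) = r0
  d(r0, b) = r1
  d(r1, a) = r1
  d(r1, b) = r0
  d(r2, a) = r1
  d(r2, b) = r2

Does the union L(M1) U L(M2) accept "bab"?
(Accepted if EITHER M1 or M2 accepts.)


M1: final=q0 accepted=False
M2: final=r0 accepted=True

Yes, union accepts


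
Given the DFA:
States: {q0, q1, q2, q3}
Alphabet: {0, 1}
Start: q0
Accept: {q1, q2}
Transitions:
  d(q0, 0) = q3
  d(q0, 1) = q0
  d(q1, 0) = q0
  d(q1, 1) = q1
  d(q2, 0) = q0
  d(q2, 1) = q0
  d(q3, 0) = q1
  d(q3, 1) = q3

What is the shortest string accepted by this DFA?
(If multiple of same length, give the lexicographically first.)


BFS by string length (lex-first path to each state shown):
  len 0: q0<-""
  len 1: q0<-"1", q3<-"0"
  len 2: q0<-"11", q1<-"00", q3<-"01"
Found accept state at length 2.

"00"


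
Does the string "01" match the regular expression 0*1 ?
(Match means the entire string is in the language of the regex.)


|string| = 2; first = '0'; last = '1'

Yes, "01" matches 0*1


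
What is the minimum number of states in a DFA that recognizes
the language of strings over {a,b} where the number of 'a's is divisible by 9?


States track (count of 'a') mod 9.
Need 9 states: one per remainder 0..8; accept = remainder 0.

9


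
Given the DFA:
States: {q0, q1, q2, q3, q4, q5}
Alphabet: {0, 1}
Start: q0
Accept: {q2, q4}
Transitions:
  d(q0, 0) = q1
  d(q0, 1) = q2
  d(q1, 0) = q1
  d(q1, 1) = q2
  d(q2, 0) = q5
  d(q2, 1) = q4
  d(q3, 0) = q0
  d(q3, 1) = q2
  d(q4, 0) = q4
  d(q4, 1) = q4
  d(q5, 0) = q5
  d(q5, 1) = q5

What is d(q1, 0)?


Looking up transition d(q1, 0)

q1


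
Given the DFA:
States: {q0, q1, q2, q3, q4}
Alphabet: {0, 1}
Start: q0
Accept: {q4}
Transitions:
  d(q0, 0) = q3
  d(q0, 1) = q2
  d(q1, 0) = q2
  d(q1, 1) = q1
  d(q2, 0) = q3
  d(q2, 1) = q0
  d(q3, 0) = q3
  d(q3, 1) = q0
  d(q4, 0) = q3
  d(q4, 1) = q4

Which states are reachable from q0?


BFS from q0:
  layer 0: {q0}
  layer 1: {q2, q3}

{q0, q2, q3}


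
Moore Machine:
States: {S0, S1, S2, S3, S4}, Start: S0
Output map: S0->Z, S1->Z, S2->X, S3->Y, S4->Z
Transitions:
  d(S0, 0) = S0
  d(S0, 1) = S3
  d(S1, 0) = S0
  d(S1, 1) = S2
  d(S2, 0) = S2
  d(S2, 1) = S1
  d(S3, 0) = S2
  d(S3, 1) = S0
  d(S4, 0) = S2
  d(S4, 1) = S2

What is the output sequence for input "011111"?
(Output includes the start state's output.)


Start: S0 (output Z)
  --0--> S0 (output Z)
  --1--> S3 (output Y)
  --1--> S0 (output Z)
  --1--> S3 (output Y)
  --1--> S0 (output Z)
  --1--> S3 (output Y)

"ZZYZYZY"


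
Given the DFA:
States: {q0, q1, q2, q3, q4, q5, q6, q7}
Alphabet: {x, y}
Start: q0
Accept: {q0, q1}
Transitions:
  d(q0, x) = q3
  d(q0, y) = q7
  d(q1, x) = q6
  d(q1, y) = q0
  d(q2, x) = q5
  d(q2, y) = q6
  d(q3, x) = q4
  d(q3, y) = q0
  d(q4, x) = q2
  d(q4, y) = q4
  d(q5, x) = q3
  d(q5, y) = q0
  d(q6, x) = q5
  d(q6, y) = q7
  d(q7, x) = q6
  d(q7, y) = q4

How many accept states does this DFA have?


Accept states listed: {q0, q1}
Counting: q0(1) q1(2)

2


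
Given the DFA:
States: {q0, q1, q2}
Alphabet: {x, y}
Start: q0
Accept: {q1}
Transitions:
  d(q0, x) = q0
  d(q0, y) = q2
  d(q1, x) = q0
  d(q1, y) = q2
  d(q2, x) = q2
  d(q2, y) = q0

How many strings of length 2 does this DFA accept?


Enumerating all length-2 strings:
  "xx" -> q0 [reject]
  "xy" -> q2 [reject]
  "yx" -> q2 [reject]
  "yy" -> q0 [reject]

0 out of 4


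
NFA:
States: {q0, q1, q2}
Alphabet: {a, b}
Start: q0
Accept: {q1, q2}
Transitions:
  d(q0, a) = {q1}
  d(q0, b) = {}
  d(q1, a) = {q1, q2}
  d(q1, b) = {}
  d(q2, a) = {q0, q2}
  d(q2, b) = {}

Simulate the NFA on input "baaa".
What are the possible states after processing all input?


Start: {q0}
  --b--> {}
  --a--> {}
  --a--> {}
  --a--> {}

{} (empty set, no valid transitions)


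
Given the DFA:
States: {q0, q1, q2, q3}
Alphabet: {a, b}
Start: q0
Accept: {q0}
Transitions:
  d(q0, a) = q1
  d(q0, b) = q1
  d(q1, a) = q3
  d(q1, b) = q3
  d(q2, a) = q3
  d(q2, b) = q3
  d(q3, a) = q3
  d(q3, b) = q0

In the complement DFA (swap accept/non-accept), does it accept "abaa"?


Trace: q0 -> q1 -> q3 -> q3 -> q3
Final: q3
Original accept: {q0}
Complement: q3 is not in original accept

Yes, complement accepts (original rejects)


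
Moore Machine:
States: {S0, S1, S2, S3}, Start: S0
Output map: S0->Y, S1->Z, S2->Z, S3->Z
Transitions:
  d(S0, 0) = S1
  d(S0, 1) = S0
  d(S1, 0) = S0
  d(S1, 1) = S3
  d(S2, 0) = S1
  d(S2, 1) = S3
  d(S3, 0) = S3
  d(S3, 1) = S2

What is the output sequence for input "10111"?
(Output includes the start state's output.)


Start: S0 (output Y)
  --1--> S0 (output Y)
  --0--> S1 (output Z)
  --1--> S3 (output Z)
  --1--> S2 (output Z)
  --1--> S3 (output Z)

"YYZZZZ"


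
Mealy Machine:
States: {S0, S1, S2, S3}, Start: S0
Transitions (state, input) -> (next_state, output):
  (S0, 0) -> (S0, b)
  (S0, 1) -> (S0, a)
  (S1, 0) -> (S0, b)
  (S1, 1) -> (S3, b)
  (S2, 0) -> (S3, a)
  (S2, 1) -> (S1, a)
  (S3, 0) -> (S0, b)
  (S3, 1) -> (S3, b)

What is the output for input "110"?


Step-by-step:
  (S0, 1) -> (S0, a)
  (S0, 1) -> (S0, a)
  (S0, 0) -> (S0, b)

"aab"


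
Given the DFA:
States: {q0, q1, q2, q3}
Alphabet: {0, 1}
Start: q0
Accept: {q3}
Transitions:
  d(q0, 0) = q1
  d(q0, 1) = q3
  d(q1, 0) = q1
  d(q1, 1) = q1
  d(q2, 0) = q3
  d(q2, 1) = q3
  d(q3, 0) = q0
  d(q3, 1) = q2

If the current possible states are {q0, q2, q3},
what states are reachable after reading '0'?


Apply transition on '0' from each current state:
  d(q0, 0) = q1
  d(q2, 0) = q3
  d(q3, 0) = q0

{q0, q1, q3}


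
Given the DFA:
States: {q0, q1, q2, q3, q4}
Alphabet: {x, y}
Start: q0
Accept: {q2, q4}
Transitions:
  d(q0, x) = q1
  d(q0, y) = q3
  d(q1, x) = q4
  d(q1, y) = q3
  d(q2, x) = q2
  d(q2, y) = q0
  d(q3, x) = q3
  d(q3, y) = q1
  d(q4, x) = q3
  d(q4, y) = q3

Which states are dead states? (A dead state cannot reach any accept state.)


Forward reachability from each state:
  q0 -> reaches accept state q4 (live)
  q1 -> reaches accept state q4 (live)
  q2 -> reaches accept state q2 (live)
  q3 -> reaches accept state q4 (live)
  q4 -> reaches accept state q4 (live)

None (all states can reach an accept state)


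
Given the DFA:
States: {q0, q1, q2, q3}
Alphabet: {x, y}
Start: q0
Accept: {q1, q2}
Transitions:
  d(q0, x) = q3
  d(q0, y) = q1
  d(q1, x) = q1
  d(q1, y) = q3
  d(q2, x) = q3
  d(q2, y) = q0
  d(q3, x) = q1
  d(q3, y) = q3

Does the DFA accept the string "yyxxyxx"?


Trace: q0 -> q1 -> q3 -> q1 -> q1 -> q3 -> q1 -> q1
Final state: q1
Accept states: {q1, q2}

Yes, accepted (final state q1 is an accept state)


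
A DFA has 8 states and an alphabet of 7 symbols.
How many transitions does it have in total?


Each state has exactly one transition per symbol.
8 * 7 = 56

56


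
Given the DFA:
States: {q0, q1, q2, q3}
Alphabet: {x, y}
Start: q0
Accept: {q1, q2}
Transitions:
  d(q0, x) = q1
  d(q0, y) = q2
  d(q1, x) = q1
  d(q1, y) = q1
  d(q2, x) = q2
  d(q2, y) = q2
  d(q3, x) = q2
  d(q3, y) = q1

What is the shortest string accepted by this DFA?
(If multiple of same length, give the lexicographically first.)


BFS by string length (lex-first path to each state shown):
  len 0: q0<-""
  len 1: q1<-"x", q2<-"y"
Found accept state at length 1.

"x"


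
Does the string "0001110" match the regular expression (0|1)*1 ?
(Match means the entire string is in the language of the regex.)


|string| = 7; first = '0'; last = '0'

No, "0001110" does not match (0|1)*1


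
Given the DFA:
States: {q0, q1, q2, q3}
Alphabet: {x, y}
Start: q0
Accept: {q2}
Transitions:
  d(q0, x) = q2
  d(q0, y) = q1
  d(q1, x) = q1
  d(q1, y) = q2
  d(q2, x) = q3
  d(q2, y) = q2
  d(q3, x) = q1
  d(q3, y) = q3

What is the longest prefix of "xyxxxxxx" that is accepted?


Run the DFA, marking each prefix where the state is accepting:
  "" -> q0 [reject]
  "x" -> q2 [accept]
  "xy" -> q2 [accept]
  "xyx" -> q3 [reject]
  "xyxx" -> q1 [reject]
  "xyxxx" -> q1 [reject]
  "xyxxxx" -> q1 [reject]
  "xyxxxxx" -> q1 [reject]
  "xyxxxxxx" -> q1 [reject]

"xy"


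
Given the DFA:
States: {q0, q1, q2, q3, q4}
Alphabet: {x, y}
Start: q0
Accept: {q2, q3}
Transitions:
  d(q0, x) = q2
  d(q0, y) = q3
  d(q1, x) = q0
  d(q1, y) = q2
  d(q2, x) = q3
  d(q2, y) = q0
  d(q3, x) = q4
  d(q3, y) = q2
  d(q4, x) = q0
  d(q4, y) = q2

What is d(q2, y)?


Looking up transition d(q2, y)

q0


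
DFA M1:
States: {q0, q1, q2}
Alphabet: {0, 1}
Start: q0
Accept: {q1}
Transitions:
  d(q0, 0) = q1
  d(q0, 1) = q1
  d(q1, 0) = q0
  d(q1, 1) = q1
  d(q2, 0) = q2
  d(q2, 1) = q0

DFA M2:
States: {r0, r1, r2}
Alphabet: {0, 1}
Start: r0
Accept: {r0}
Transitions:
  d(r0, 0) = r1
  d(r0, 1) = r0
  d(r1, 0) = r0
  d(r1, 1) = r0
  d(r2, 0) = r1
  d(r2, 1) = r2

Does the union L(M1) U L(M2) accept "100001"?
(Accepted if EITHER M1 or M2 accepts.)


M1: final=q1 accepted=True
M2: final=r0 accepted=True

Yes, union accepts


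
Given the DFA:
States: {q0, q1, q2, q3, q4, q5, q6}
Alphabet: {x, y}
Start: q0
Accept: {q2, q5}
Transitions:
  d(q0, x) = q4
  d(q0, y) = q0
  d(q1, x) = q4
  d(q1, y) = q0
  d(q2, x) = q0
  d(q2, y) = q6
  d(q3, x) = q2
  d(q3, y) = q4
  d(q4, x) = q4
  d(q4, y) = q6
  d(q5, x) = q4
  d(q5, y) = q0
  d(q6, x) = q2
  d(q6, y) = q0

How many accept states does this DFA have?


Accept states listed: {q2, q5}
Counting: q2(1) q5(2)

2


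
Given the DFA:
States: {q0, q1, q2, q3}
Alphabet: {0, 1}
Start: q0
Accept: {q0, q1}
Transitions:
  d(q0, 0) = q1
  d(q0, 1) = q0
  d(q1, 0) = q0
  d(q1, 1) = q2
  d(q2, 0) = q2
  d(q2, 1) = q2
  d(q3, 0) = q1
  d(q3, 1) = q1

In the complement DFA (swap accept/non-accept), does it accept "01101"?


Trace: q0 -> q1 -> q2 -> q2 -> q2 -> q2
Final: q2
Original accept: {q0, q1}
Complement: q2 is not in original accept

Yes, complement accepts (original rejects)


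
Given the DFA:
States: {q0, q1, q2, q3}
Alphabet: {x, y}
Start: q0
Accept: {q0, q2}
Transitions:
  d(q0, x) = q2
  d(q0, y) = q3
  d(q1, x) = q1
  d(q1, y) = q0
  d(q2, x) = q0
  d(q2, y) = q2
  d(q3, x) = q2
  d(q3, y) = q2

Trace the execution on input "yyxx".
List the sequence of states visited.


Input: yyxx
d(q0, y) = q3
d(q3, y) = q2
d(q2, x) = q0
d(q0, x) = q2


q0 -> q3 -> q2 -> q0 -> q2


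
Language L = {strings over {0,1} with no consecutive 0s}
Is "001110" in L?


'00' occurs at index 0

No, "001110" is not in L


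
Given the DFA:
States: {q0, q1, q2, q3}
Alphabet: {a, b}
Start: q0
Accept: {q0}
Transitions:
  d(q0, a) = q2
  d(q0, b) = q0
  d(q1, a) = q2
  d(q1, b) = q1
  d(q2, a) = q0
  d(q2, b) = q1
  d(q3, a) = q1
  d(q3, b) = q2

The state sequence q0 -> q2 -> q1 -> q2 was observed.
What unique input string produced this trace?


Trace back each transition to find the symbol:
  q0 --[a]--> q2
  q2 --[b]--> q1
  q1 --[a]--> q2

"aba"


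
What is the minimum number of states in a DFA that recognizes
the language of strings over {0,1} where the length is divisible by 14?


States track (length) mod 14.
Need 14 states: one per remainder 0..13; accept = remainder 0.

14


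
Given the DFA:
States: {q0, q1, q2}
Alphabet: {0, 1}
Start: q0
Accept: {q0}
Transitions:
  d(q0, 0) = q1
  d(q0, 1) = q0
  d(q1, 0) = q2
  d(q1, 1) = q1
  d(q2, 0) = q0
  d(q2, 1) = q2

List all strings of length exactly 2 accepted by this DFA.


All strings of length 2: 4 total
Accepted: 1

"11"


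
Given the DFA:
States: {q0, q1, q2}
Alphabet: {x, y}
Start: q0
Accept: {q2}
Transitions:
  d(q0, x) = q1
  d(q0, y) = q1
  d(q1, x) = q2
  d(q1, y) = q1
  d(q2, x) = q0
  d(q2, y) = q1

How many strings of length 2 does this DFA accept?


Enumerating all length-2 strings:
  "xx" -> q2 [accept]
  "xy" -> q1 [reject]
  "yx" -> q2 [accept]
  "yy" -> q1 [reject]

2 out of 4


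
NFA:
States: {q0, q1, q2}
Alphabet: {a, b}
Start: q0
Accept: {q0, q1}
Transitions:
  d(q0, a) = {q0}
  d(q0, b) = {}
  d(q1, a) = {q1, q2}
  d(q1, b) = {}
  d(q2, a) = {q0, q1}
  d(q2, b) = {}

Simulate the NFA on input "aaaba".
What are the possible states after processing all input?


Start: {q0}
  --a--> {q0}
  --a--> {q0}
  --a--> {q0}
  --b--> {}
  --a--> {}

{} (empty set, no valid transitions)


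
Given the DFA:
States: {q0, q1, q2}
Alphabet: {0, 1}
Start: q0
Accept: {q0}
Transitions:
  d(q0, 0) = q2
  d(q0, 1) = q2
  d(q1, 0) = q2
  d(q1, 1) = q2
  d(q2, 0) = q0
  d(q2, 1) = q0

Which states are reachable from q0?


BFS from q0:
  layer 0: {q0}
  layer 1: {q2}

{q0, q2}


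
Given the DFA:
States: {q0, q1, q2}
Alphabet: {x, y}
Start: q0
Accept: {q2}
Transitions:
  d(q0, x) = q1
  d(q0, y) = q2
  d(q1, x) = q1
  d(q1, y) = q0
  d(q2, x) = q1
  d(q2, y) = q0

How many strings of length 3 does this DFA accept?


Enumerating all length-3 strings:
  "xxx" -> q1 [reject]
  "xxy" -> q0 [reject]
  "xyx" -> q1 [reject]
  "xyy" -> q2 [accept]
  "yxx" -> q1 [reject]
  "yxy" -> q0 [reject]
  "yyx" -> q1 [reject]
  "yyy" -> q2 [accept]

2 out of 8


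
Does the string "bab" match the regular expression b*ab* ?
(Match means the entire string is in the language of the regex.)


|string| = 3; first = 'b'; last = 'b'

Yes, "bab" matches b*ab*


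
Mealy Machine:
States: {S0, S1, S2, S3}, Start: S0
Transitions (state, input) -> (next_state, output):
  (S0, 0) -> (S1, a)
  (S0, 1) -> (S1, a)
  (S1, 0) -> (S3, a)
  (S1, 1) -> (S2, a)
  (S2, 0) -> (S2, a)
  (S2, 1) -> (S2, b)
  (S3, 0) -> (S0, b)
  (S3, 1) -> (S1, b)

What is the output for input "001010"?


Step-by-step:
  (S0, 0) -> (S1, a)
  (S1, 0) -> (S3, a)
  (S3, 1) -> (S1, b)
  (S1, 0) -> (S3, a)
  (S3, 1) -> (S1, b)
  (S1, 0) -> (S3, a)

"aababa"


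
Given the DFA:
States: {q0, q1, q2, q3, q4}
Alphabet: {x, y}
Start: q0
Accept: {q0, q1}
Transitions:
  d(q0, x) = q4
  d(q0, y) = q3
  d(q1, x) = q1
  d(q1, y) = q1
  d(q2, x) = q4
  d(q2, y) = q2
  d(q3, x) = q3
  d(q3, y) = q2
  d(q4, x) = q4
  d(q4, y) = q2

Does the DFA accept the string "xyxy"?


Trace: q0 -> q4 -> q2 -> q4 -> q2
Final state: q2
Accept states: {q0, q1}

No, rejected (final state q2 is not an accept state)


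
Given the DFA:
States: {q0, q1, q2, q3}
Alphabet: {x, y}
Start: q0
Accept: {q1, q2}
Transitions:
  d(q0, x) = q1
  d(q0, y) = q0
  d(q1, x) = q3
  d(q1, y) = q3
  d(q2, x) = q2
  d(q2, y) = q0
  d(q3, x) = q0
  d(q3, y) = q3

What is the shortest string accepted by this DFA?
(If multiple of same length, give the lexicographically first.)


BFS by string length (lex-first path to each state shown):
  len 0: q0<-""
  len 1: q0<-"y", q1<-"x"
Found accept state at length 1.

"x"


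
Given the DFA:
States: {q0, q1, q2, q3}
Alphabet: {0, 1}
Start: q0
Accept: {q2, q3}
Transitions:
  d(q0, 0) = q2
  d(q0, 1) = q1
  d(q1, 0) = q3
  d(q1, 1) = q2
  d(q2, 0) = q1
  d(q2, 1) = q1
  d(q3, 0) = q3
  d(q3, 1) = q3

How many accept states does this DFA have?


Accept states listed: {q2, q3}
Counting: q2(1) q3(2)

2


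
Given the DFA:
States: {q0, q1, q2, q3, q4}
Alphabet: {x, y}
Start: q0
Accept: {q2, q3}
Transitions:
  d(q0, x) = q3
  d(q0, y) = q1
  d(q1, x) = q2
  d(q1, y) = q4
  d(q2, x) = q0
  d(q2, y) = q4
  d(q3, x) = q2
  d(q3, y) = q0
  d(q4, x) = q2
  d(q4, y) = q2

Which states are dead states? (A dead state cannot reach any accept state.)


Forward reachability from each state:
  q0 -> reaches accept state q2 (live)
  q1 -> reaches accept state q2 (live)
  q2 -> reaches accept state q2 (live)
  q3 -> reaches accept state q2 (live)
  q4 -> reaches accept state q2 (live)

None (all states can reach an accept state)


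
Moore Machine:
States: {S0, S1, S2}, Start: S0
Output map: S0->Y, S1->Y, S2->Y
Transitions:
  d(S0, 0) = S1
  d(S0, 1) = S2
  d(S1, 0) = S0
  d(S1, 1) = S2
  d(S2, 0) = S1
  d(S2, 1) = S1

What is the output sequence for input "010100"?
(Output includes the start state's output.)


Start: S0 (output Y)
  --0--> S1 (output Y)
  --1--> S2 (output Y)
  --0--> S1 (output Y)
  --1--> S2 (output Y)
  --0--> S1 (output Y)
  --0--> S0 (output Y)

"YYYYYYY"


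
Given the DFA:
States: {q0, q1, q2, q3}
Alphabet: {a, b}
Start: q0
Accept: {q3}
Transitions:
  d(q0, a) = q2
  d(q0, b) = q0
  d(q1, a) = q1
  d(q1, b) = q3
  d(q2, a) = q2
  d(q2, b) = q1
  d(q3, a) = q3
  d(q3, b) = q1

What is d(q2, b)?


Looking up transition d(q2, b)

q1


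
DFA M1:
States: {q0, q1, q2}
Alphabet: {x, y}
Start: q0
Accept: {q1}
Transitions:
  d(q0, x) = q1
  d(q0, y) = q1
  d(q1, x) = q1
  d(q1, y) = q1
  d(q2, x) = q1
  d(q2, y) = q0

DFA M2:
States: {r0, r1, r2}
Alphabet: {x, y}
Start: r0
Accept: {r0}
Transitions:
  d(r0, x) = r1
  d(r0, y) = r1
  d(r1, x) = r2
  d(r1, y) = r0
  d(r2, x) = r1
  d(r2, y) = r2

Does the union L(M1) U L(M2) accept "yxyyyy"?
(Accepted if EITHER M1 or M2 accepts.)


M1: final=q1 accepted=True
M2: final=r2 accepted=False

Yes, union accepts


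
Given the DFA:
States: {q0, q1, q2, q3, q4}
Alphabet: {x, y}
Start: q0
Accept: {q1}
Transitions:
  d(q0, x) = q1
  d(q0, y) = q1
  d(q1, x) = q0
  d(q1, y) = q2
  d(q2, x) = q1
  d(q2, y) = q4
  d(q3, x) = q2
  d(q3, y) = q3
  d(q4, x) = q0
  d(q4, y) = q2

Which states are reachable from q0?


BFS from q0:
  layer 0: {q0}
  layer 1: {q1}
  layer 2: {q2}
  layer 3: {q4}

{q0, q1, q2, q4}


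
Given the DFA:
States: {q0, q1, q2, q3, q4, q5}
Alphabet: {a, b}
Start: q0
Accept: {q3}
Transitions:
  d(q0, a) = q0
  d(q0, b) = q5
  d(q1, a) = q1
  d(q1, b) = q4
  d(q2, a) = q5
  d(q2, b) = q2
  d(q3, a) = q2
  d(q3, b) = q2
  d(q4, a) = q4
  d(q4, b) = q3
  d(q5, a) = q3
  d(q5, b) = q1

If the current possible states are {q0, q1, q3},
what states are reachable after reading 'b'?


Apply transition on 'b' from each current state:
  d(q0, b) = q5
  d(q1, b) = q4
  d(q3, b) = q2

{q2, q4, q5}


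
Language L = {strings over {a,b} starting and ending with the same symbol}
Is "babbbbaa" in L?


first = 'b', last = 'a'

No, "babbbbaa" is not in L


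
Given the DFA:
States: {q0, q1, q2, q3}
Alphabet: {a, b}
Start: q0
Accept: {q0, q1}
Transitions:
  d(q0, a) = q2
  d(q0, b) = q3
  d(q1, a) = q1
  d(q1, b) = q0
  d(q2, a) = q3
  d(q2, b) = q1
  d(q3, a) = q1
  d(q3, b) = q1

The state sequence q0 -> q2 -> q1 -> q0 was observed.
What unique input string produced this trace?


Trace back each transition to find the symbol:
  q0 --[a]--> q2
  q2 --[b]--> q1
  q1 --[b]--> q0

"abb"


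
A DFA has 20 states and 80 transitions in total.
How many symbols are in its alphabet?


Each state has exactly one transition per symbol.
|alphabet| = transitions / states = 80 / 20 = 4

4


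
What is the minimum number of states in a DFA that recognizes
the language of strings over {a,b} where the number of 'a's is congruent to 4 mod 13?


States track (count of 'a') mod 13.
Need 13 states: one per remainder 0..12; accept = remainder 4.

13


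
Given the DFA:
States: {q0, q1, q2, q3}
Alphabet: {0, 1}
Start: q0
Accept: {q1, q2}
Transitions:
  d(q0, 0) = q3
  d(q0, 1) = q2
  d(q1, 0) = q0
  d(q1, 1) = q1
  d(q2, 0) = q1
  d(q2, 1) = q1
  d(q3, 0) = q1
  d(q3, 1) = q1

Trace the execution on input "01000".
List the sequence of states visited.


Input: 01000
d(q0, 0) = q3
d(q3, 1) = q1
d(q1, 0) = q0
d(q0, 0) = q3
d(q3, 0) = q1


q0 -> q3 -> q1 -> q0 -> q3 -> q1


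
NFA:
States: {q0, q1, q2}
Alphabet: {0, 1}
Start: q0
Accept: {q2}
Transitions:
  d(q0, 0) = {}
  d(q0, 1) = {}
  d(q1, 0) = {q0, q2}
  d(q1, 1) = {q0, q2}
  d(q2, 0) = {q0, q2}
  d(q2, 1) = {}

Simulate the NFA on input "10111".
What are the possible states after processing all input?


Start: {q0}
  --1--> {}
  --0--> {}
  --1--> {}
  --1--> {}
  --1--> {}

{} (empty set, no valid transitions)


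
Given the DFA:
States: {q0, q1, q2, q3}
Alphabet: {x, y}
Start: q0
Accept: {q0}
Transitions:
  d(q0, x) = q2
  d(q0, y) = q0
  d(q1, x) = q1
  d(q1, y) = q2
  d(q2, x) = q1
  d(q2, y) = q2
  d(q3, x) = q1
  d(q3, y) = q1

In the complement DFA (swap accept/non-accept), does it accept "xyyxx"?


Trace: q0 -> q2 -> q2 -> q2 -> q1 -> q1
Final: q1
Original accept: {q0}
Complement: q1 is not in original accept

Yes, complement accepts (original rejects)


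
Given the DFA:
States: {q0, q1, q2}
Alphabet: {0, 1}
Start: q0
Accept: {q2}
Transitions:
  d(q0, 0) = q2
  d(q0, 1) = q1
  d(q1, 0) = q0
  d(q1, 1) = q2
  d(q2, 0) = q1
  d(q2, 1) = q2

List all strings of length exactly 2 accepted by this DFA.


All strings of length 2: 4 total
Accepted: 2

"01", "11"


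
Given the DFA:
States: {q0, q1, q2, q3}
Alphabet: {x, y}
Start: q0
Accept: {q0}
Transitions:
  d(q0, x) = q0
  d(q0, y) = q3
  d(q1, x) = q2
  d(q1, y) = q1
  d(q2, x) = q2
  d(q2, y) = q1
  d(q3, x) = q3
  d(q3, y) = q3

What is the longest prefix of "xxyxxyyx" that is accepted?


Run the DFA, marking each prefix where the state is accepting:
  "" -> q0 [accept]
  "x" -> q0 [accept]
  "xx" -> q0 [accept]
  "xxy" -> q3 [reject]
  "xxyx" -> q3 [reject]
  "xxyxx" -> q3 [reject]
  "xxyxxy" -> q3 [reject]
  "xxyxxyy" -> q3 [reject]
  "xxyxxyyx" -> q3 [reject]

"xx"


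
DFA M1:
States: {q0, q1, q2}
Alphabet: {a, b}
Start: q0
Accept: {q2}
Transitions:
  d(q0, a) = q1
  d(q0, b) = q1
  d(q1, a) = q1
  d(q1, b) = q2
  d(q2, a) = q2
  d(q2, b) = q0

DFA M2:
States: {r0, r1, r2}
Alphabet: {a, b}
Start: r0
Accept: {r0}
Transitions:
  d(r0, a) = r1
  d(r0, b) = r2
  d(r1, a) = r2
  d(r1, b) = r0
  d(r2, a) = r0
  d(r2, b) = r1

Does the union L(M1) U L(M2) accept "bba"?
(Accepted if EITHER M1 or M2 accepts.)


M1: final=q2 accepted=True
M2: final=r2 accepted=False

Yes, union accepts


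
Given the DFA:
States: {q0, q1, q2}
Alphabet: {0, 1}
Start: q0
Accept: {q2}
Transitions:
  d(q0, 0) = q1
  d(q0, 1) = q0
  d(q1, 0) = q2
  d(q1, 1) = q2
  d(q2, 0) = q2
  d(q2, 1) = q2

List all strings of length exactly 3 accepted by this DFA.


All strings of length 3: 8 total
Accepted: 6

"000", "001", "010", "011", "100", "101"


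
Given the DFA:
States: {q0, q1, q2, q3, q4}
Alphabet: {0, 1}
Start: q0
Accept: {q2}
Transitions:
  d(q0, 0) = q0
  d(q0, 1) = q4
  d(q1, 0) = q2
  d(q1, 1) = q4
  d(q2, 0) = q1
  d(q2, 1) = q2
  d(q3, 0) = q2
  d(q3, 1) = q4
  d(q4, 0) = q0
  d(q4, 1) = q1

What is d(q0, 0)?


Looking up transition d(q0, 0)

q0


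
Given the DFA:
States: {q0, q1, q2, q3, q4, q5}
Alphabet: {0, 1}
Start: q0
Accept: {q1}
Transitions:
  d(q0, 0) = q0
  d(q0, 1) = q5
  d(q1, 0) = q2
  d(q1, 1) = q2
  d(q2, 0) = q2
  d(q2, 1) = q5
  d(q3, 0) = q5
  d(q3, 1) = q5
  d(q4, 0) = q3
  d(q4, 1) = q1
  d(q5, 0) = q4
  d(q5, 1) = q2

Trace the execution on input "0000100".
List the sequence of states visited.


Input: 0000100
d(q0, 0) = q0
d(q0, 0) = q0
d(q0, 0) = q0
d(q0, 0) = q0
d(q0, 1) = q5
d(q5, 0) = q4
d(q4, 0) = q3


q0 -> q0 -> q0 -> q0 -> q0 -> q5 -> q4 -> q3


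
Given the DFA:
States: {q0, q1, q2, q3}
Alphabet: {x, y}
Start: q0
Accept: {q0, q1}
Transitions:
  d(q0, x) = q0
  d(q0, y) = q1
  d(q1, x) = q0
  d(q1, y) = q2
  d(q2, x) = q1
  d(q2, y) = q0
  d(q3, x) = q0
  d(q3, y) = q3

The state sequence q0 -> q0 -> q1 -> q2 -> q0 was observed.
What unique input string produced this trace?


Trace back each transition to find the symbol:
  q0 --[x]--> q0
  q0 --[y]--> q1
  q1 --[y]--> q2
  q2 --[y]--> q0

"xyyy"


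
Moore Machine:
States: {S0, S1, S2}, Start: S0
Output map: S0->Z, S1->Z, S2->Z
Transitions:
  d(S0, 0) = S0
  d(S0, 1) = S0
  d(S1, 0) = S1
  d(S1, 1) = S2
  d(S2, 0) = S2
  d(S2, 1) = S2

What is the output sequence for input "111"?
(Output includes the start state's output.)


Start: S0 (output Z)
  --1--> S0 (output Z)
  --1--> S0 (output Z)
  --1--> S0 (output Z)

"ZZZZ"


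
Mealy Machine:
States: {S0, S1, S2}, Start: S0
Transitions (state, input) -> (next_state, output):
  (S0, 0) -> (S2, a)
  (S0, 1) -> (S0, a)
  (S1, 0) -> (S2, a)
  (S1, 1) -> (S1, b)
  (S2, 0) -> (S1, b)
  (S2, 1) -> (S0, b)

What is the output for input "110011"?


Step-by-step:
  (S0, 1) -> (S0, a)
  (S0, 1) -> (S0, a)
  (S0, 0) -> (S2, a)
  (S2, 0) -> (S1, b)
  (S1, 1) -> (S1, b)
  (S1, 1) -> (S1, b)

"aaabbb"


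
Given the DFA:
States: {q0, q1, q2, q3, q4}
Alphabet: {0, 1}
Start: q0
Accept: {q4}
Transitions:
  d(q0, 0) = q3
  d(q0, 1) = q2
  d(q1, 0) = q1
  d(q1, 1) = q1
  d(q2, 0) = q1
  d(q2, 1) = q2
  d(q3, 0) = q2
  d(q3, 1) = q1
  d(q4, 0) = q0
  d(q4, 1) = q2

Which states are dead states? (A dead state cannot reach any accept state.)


Forward reachability from each state:
  q0 -> reaches {q0, q1, q2, q3}, no accept state (dead)
  q1 -> reaches {q1}, no accept state (dead)
  q2 -> reaches {q1, q2}, no accept state (dead)
  q3 -> reaches {q1, q2, q3}, no accept state (dead)
  q4 -> reaches accept state q4 (live)

{q0, q1, q2, q3}


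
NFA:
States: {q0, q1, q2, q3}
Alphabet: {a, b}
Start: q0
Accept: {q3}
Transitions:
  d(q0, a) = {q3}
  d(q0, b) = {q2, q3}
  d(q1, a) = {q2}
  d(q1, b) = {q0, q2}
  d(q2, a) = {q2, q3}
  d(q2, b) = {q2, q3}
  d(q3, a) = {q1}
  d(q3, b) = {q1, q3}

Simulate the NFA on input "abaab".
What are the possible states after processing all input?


Start: {q0}
  --a--> {q3}
  --b--> {q1, q3}
  --a--> {q1, q2}
  --a--> {q2, q3}
  --b--> {q1, q2, q3}

{q1, q2, q3}
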